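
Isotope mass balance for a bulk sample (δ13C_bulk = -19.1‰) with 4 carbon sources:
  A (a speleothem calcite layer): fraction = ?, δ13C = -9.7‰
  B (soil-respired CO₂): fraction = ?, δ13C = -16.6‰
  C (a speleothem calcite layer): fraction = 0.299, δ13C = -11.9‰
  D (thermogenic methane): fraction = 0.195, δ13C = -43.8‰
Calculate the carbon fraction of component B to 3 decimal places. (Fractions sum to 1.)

0.303

Let f_B and f_A be the unknown fractions; fractions sum to 1 so f_B + f_A = 0.506.
Mass balance: Σ fᵢ·δᵢ = δ_bulk ⇒ f_B·(-16.6) + f_A·(-9.7) = -19.1 − (-12.099) = -7.001
Substitute f_A = 0.506 − f_B:
f_B·(-16.6 − -9.7) = -7.001 − 0.506×(-9.7) = -2.093
f_B = -2.093 / -6.9 = 0.3033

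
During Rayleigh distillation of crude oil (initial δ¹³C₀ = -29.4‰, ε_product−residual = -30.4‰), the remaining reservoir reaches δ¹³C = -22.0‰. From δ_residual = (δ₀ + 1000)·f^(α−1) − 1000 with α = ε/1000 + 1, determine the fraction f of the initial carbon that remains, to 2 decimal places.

0.78

α − 1 = ε/1000 = -0.0304
(δ_res + 1000)/(δ₀ + 1000) = (-22.0 + 1000)/(-29.4 + 1000) = 978.0/970.6 = 1.007624
f = 1.007624^(1/-0.0304) = exp(ln(1.007624)/-0.0304) = exp(0.00760/-0.0304)
f = exp(-0.2498) = 0.7789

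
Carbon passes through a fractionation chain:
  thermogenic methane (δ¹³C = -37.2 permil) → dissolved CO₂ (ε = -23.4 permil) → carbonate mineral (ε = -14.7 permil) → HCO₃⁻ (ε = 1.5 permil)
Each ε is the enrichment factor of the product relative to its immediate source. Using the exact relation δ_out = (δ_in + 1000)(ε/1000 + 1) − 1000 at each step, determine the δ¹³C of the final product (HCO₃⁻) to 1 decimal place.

step 1: δ = (-37.20 + 1000)·(-23.4/1000 + 1) − 1000 = -59.73 permil
step 2: δ = (-59.73 + 1000)·(-14.7/1000 + 1) − 1000 = -73.55 permil
step 3: δ = (-73.55 + 1000)·(1.5/1000 + 1) − 1000 = -72.16 permil

-72.2 permil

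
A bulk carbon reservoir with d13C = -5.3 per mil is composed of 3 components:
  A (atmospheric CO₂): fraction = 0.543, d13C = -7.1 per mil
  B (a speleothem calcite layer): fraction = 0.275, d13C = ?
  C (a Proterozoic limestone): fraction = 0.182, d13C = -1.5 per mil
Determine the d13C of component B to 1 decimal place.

-4.3 per mil

Isotope mass balance: δ_bulk = Σ fᵢ·δᵢ.
-5.3 = 0.543×(-7.1) + 0.275×δ_B + 0.182×(-1.5)
0.275·δ_B = -5.3 − (-4.128) = -1.172
δ_B = -1.172 / 0.275 = -4.26 per mil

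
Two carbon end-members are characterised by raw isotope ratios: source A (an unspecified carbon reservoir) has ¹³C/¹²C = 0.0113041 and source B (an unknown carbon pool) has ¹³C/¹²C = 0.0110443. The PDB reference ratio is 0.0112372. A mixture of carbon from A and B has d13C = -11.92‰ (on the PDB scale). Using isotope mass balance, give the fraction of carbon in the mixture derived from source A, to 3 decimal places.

δ_A = (0.0113041/0.0112372 − 1)×1000 = (1.005953 − 1)×1000 = 5.953‰
δ_B = (0.0110443/0.0112372 − 1)×1000 = (0.982834 − 1)×1000 = -17.166‰
f_A = (δ_mix − δ_B)/(δ_A − δ_B) = (-11.92 − (-17.166))/(5.953 − (-17.166))
f_A = 5.246 / 23.120 = 0.2269

0.227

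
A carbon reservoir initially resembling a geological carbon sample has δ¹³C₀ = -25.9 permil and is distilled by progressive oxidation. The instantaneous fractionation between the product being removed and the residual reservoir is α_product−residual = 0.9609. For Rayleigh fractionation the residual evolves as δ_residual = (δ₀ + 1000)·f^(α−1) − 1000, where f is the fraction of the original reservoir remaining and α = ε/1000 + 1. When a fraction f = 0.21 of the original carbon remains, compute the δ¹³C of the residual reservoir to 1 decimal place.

Rayleigh residual: δ_res = (δ₀ + 1000)·f^(α−1) − 1000
α − 1 = -0.03910
f^(α−1) = 0.21^(-0.03910) = 1.062922
δ_res = (-25.9 + 1000) × 1.062922 − 1000 = 1035.392 − 1000 = 35.39 permil

35.4 permil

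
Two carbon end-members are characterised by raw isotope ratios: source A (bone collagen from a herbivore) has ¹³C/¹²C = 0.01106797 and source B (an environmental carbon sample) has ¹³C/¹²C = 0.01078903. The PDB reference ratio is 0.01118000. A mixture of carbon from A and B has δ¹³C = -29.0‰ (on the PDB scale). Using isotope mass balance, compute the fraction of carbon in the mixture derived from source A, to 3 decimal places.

0.239

δ_A = (0.01106797/0.01118000 − 1)×1000 = (0.989979 − 1)×1000 = -10.021‰
δ_B = (0.01078903/0.01118000 − 1)×1000 = (0.965030 − 1)×1000 = -34.970‰
f_A = (δ_mix − δ_B)/(δ_A − δ_B) = (-29.0 − (-34.970))/(-10.021 − (-34.970))
f_A = 5.970 / 24.950 = 0.2393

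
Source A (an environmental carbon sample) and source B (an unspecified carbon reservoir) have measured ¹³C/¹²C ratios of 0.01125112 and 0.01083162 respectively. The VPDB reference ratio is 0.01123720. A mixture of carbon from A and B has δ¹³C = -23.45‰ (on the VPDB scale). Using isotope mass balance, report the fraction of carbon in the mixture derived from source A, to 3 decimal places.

δ_A = (0.01125112/0.01123720 − 1)×1000 = (1.001239 − 1)×1000 = 1.239‰
δ_B = (0.01083162/0.01123720 − 1)×1000 = (0.963907 − 1)×1000 = -36.093‰
f_A = (δ_mix − δ_B)/(δ_A − δ_B) = (-23.45 − (-36.093))/(1.239 − (-36.093))
f_A = 12.643 / 37.331 = 0.3387

0.339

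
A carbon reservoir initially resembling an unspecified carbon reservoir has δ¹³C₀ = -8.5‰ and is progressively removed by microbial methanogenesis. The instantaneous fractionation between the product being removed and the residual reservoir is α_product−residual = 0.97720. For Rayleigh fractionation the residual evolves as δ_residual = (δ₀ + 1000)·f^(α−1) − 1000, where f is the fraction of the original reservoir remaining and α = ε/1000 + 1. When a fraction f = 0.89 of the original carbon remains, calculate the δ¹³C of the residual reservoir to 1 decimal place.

Rayleigh residual: δ_res = (δ₀ + 1000)·f^(α−1) − 1000
α − 1 = -0.02280
f^(α−1) = 0.89^(-0.02280) = 1.002661
δ_res = (-8.5 + 1000) × 1.002661 − 1000 = 994.138 − 1000 = -5.86‰

-5.9‰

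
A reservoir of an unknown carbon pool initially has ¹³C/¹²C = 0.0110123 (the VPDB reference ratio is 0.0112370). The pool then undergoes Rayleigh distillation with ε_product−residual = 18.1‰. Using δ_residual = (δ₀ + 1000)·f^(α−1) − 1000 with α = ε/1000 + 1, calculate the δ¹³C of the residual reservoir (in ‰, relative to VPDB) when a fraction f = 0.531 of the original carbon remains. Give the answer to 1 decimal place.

-31.2‰

δ₀ = (0.0110123/0.0112370 − 1)×1000 = (0.980004 − 1)×1000 = -19.996‰
α − 1 = ε/1000 = 0.0181
f^(α−1) = 0.531^(0.0181) = 0.988608
δ_res = (-19.996 + 1000) × 0.988608 − 1000 = 968.840 − 1000 = -31.16‰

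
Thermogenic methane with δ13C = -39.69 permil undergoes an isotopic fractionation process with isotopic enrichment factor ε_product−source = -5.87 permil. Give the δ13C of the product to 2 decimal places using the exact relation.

-45.33 permil

To first order, δ_product ≈ δ_source + ε = -45.56 permil.
Exactly, δ_product = (δ_source + 1000)·(ε/1000 + 1) − 1000.
δ_product = (-39.69 + 1000) × (-5.87/1000 + 1) − 1000
δ_product = -45.327 permil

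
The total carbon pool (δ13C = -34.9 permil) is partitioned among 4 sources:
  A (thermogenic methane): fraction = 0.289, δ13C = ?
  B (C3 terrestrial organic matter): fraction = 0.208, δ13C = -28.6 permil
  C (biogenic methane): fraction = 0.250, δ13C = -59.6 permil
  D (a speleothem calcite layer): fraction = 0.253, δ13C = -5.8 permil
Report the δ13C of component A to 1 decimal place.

-43.5 permil

Isotope mass balance: δ_bulk = Σ fᵢ·δᵢ.
-34.9 = 0.289×δ_A + 0.208×(-28.6) + 0.250×(-59.6) + 0.253×(-5.8)
0.289·δ_A = -34.9 − (-22.316) = -12.584
δ_A = -12.584 / 0.289 = -43.54 permil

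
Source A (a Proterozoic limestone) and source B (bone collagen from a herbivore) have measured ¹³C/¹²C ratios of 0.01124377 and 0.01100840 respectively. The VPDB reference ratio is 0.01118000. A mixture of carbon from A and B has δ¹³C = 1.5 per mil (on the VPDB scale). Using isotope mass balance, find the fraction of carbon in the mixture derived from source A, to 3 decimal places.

0.800

δ_A = (0.01124377/0.01118000 − 1)×1000 = (1.005704 − 1)×1000 = 5.704 per mil
δ_B = (0.01100840/0.01118000 − 1)×1000 = (0.984651 − 1)×1000 = -15.349 per mil
f_A = (δ_mix − δ_B)/(δ_A − δ_B) = (1.5 − (-15.349))/(5.704 − (-15.349))
f_A = 16.849 / 21.053 = 0.8003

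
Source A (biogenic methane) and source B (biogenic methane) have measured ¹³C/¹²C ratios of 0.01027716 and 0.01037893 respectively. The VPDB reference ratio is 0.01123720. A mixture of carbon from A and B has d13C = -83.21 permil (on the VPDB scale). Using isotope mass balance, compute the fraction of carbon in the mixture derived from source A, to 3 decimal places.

0.754

δ_A = (0.01027716/0.01123720 − 1)×1000 = (0.914566 − 1)×1000 = -85.434 permil
δ_B = (0.01037893/0.01123720 − 1)×1000 = (0.923622 − 1)×1000 = -76.378 permil
f_A = (δ_mix − δ_B)/(δ_A − δ_B) = (-83.21 − (-76.378))/(-85.434 − (-76.378))
f_A = -6.832 / -9.057 = 0.7544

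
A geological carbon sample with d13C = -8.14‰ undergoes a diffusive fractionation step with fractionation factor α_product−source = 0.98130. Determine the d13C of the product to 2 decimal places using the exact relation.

-26.69‰

δ_product = (δ_source + 1000)·α − 1000
δ_product = (-8.14 + 1000) × 0.98130 − 1000
δ_product = 973.312 − 1000 = -26.688‰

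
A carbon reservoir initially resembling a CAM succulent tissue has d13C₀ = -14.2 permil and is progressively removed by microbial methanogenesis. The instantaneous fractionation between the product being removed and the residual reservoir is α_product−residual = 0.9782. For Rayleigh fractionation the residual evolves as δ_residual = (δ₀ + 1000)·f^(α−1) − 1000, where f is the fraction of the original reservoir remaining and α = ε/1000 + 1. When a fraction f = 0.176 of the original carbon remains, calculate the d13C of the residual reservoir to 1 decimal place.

Rayleigh residual: δ_res = (δ₀ + 1000)·f^(α−1) − 1000
α − 1 = -0.02180
f^(α−1) = 0.176^(-0.02180) = 1.038599
δ_res = (-14.2 + 1000) × 1.038599 − 1000 = 1023.851 − 1000 = 23.85 permil

23.9 permil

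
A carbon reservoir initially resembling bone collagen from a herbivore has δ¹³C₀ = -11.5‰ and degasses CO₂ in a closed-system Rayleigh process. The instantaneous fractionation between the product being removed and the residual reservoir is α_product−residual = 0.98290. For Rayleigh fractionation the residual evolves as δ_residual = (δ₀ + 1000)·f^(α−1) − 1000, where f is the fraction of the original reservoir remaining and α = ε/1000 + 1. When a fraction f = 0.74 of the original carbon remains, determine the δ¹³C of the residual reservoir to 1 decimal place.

-6.4‰

Rayleigh residual: δ_res = (δ₀ + 1000)·f^(α−1) − 1000
α − 1 = -0.01710
f^(α−1) = 0.74^(-0.01710) = 1.005162
δ_res = (-11.5 + 1000) × 1.005162 − 1000 = 993.603 − 1000 = -6.40‰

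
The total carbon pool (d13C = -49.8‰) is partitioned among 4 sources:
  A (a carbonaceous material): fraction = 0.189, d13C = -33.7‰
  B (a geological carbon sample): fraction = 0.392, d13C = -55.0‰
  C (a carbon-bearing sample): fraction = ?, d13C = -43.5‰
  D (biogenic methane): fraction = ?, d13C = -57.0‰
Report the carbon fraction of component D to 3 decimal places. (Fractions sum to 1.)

Let f_D and f_C be the unknown fractions; fractions sum to 1 so f_D + f_C = 0.419.
Mass balance: Σ fᵢ·δᵢ = δ_bulk ⇒ f_D·(-57.0) + f_C·(-43.5) = -49.8 − (-27.929) = -21.871
Substitute f_C = 0.419 − f_D:
f_D·(-57.0 − -43.5) = -21.871 − 0.419×(-43.5) = -3.644
f_D = -3.644 / -13.5 = 0.2699

0.270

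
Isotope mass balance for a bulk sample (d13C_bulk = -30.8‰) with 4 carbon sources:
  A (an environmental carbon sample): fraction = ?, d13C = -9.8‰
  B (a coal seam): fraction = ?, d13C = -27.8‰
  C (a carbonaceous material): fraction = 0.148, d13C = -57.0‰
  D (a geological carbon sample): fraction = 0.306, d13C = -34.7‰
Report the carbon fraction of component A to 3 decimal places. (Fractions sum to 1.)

0.191

Let f_A and f_B be the unknown fractions; fractions sum to 1 so f_A + f_B = 0.546.
Mass balance: Σ fᵢ·δᵢ = δ_bulk ⇒ f_A·(-9.8) + f_B·(-27.8) = -30.8 − (-19.054) = -11.746
Substitute f_B = 0.546 − f_A:
f_A·(-9.8 − -27.8) = -11.746 − 0.546×(-27.8) = 3.433
f_A = 3.433 / 18.0 = 0.1907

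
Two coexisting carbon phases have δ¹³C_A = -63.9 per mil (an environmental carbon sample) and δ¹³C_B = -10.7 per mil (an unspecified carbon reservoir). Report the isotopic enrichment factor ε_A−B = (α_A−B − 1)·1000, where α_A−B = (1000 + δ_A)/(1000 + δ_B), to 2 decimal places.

-53.78 per mil

α_A−B = (1000 + -63.9) / (1000 + -10.7) = 936.1 / 989.3 = 0.946225
ε_A−B = (0.946225 − 1) × 1000 = -53.775 per mil
(The approximation ε ≈ δ_A − δ_B would give -53.2 per mil.)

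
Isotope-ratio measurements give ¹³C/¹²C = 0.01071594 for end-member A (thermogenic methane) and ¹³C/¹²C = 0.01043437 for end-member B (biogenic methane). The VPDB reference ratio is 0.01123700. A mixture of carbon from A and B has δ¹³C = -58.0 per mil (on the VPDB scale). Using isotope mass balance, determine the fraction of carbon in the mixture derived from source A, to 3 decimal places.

δ_A = (0.01071594/0.01123700 − 1)×1000 = (0.953630 − 1)×1000 = -46.370 per mil
δ_B = (0.01043437/0.01123700 − 1)×1000 = (0.928573 − 1)×1000 = -71.427 per mil
f_A = (δ_mix − δ_B)/(δ_A − δ_B) = (-58.0 − (-71.427))/(-46.370 − (-71.427))
f_A = 13.427 / 25.057 = 0.5359

0.536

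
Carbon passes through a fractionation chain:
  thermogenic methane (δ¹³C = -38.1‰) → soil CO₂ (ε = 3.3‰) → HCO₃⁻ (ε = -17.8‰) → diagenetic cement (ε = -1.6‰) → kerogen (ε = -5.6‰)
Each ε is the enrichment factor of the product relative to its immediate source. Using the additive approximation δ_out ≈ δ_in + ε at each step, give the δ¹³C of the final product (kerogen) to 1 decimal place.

step 1: δ ≈ -38.1 + (3.3) = -34.8‰
step 2: δ ≈ -34.8 + (-17.8) = -52.6‰
step 3: δ ≈ -52.6 + (-1.6) = -54.2‰
step 4: δ ≈ -54.2 + (-5.6) = -59.8‰

-59.8‰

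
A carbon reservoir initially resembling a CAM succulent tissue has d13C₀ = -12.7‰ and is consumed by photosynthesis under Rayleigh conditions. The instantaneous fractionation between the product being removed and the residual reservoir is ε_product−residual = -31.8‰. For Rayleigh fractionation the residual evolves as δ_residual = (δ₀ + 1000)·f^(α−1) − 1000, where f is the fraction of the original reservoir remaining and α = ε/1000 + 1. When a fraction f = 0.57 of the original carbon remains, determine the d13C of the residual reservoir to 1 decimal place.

Rayleigh residual: δ_res = (δ₀ + 1000)·f^(α−1) − 1000
α = ε/1000 + 1 = 0.96820, so α − 1 = -0.03180
f^(α−1) = 0.57^(-0.03180) = 1.018036
δ_res = (-12.7 + 1000) × 1.018036 − 1000 = 1005.107 − 1000 = 5.11‰

5.1‰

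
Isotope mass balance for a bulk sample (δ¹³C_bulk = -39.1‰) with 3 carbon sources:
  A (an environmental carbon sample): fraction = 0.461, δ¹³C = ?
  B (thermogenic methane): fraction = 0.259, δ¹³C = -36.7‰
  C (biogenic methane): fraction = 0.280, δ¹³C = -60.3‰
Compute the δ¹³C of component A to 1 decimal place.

-27.6‰

Isotope mass balance: δ_bulk = Σ fᵢ·δᵢ.
-39.1 = 0.461×δ_A + 0.259×(-36.7) + 0.280×(-60.3)
0.461·δ_A = -39.1 − (-26.389) = -12.711
δ_A = -12.711 / 0.461 = -27.57‰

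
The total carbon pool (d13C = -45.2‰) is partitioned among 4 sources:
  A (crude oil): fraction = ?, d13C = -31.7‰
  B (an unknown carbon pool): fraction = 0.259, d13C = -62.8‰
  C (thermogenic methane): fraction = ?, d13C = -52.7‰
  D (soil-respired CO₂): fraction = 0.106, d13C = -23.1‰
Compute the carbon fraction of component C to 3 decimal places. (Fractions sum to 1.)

0.303

Let f_C and f_A be the unknown fractions; fractions sum to 1 so f_C + f_A = 0.635.
Mass balance: Σ fᵢ·δᵢ = δ_bulk ⇒ f_C·(-52.7) + f_A·(-31.7) = -45.2 − (-18.714) = -26.486
Substitute f_A = 0.635 − f_C:
f_C·(-52.7 − -31.7) = -26.486 − 0.635×(-31.7) = -6.357
f_C = -6.357 / -21.0 = 0.3027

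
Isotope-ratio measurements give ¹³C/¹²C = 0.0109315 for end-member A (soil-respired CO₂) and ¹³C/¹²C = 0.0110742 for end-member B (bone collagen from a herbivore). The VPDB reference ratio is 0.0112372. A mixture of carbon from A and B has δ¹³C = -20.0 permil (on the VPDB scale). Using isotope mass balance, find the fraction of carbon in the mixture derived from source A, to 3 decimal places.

0.433

δ_A = (0.0109315/0.0112372 − 1)×1000 = (0.972796 − 1)×1000 = -27.204 permil
δ_B = (0.0110742/0.0112372 − 1)×1000 = (0.985495 − 1)×1000 = -14.505 permil
f_A = (δ_mix − δ_B)/(δ_A − δ_B) = (-20.0 − (-14.505))/(-27.204 − (-14.505))
f_A = -5.495 / -12.699 = 0.4327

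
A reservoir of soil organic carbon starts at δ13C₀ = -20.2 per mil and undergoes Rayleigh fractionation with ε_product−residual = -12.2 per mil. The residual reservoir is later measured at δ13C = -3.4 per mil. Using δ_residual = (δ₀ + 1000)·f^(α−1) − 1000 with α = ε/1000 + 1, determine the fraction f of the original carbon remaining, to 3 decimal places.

α − 1 = ε/1000 = -0.0122
(δ_res + 1000)/(δ₀ + 1000) = (-3.4 + 1000)/(-20.2 + 1000) = 996.6/979.8 = 1.017146
f = 1.017146^(1/-0.0122) = exp(ln(1.017146)/-0.0122) = exp(0.01700/-0.0122)
f = exp(-1.3935) = 0.2482

0.248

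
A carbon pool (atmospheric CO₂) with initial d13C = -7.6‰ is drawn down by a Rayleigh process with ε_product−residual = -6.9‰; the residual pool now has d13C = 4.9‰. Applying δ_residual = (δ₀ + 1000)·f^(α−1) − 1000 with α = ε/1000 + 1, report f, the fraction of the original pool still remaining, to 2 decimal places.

α − 1 = ε/1000 = -0.0069
(δ_res + 1000)/(δ₀ + 1000) = (4.9 + 1000)/(-7.6 + 1000) = 1004.9/992.4 = 1.012596
f = 1.012596^(1/-0.0069) = exp(ln(1.012596)/-0.0069) = exp(0.01252/-0.0069)
f = exp(-1.8141) = 0.1630

0.16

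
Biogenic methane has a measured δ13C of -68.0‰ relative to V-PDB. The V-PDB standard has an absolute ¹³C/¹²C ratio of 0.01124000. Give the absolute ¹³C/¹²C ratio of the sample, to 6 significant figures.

0.0104757

R_sample = R_standard × (δ13C/1000 + 1)
R_sample = 0.01124000 × (-68.0/1000 + 1) = 0.01124000 × 0.932000
R_sample = 0.0104757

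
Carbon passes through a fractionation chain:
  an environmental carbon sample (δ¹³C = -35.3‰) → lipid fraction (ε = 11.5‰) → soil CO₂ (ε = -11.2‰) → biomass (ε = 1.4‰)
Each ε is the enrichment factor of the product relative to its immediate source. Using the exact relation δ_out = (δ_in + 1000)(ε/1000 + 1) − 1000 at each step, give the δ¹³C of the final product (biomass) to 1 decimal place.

-33.8‰

step 1: δ = (-35.30 + 1000)·(11.5/1000 + 1) − 1000 = -24.21‰
step 2: δ = (-24.21 + 1000)·(-11.2/1000 + 1) − 1000 = -35.13‰
step 3: δ = (-35.13 + 1000)·(1.4/1000 + 1) − 1000 = -33.78‰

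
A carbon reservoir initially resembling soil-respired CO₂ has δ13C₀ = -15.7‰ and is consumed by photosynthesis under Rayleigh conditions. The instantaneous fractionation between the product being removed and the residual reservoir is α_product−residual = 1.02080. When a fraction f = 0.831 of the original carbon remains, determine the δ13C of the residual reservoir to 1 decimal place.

Rayleigh residual: δ_res = (δ₀ + 1000)·f^(α−1) − 1000
α − 1 = 0.02080
f^(α−1) = 0.831^(0.02080) = 0.996157
δ_res = (-15.7 + 1000) × 0.996157 − 1000 = 980.517 − 1000 = -19.48‰

-19.5‰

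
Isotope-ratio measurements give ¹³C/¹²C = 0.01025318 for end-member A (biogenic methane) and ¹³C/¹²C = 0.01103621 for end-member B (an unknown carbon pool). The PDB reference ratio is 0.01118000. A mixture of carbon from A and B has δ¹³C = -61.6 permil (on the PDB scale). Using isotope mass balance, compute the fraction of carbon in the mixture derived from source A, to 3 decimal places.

δ_A = (0.01025318/0.01118000 − 1)×1000 = (0.917100 − 1)×1000 = -82.900 permil
δ_B = (0.01103621/0.01118000 − 1)×1000 = (0.987139 − 1)×1000 = -12.861 permil
f_A = (δ_mix − δ_B)/(δ_A − δ_B) = (-61.6 − (-12.861))/(-82.900 − (-12.861))
f_A = -48.739 / -70.038 = 0.6959

0.696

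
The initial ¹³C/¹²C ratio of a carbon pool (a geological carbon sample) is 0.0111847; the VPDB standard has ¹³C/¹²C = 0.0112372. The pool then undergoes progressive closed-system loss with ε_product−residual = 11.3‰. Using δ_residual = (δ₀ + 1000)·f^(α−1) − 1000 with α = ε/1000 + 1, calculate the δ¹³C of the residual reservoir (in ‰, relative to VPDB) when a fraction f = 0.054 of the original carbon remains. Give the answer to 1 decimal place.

-37.0‰

δ₀ = (0.0111847/0.0112372 − 1)×1000 = (0.995328 − 1)×1000 = -4.672‰
α − 1 = ε/1000 = 0.0113
f^(α−1) = 0.054^(0.0113) = 0.967556
δ_res = (-4.672 + 1000) × 0.967556 − 1000 = 963.035 − 1000 = -36.96‰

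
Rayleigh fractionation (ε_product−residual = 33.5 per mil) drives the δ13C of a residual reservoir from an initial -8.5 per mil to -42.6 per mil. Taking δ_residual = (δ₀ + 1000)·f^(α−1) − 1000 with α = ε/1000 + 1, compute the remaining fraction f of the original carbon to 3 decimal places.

0.352

α − 1 = ε/1000 = 0.0335
(δ_res + 1000)/(δ₀ + 1000) = (-42.6 + 1000)/(-8.5 + 1000) = 957.4/991.5 = 0.965608
f = 0.965608^(1/0.0335) = exp(ln(0.965608)/0.0335) = exp(-0.03500/0.0335)
f = exp(-1.0447) = 0.3518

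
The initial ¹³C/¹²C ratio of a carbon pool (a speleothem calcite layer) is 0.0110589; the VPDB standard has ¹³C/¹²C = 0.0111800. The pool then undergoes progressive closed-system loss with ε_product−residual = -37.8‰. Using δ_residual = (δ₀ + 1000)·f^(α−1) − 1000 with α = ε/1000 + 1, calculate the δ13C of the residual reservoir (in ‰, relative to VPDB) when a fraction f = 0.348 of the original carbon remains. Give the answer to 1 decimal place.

29.4‰

δ₀ = (0.0110589/0.0111800 − 1)×1000 = (0.989168 − 1)×1000 = -10.832‰
α − 1 = ε/1000 = -0.0378
f^(α−1) = 0.348^(-0.0378) = 1.040707
δ_res = (-10.832 + 1000) × 1.040707 − 1000 = 1029.434 − 1000 = 29.43‰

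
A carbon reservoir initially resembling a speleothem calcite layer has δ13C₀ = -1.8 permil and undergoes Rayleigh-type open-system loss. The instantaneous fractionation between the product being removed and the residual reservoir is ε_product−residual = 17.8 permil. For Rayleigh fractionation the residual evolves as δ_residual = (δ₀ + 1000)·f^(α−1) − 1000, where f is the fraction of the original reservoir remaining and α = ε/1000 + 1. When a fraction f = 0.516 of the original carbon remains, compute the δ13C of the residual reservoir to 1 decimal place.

Rayleigh residual: δ_res = (δ₀ + 1000)·f^(α−1) − 1000
α = ε/1000 + 1 = 1.01780, so α − 1 = 0.01780
f^(α−1) = 0.516^(0.01780) = 0.988292
δ_res = (-1.8 + 1000) × 0.988292 − 1000 = 986.513 − 1000 = -13.49 permil

-13.5 permil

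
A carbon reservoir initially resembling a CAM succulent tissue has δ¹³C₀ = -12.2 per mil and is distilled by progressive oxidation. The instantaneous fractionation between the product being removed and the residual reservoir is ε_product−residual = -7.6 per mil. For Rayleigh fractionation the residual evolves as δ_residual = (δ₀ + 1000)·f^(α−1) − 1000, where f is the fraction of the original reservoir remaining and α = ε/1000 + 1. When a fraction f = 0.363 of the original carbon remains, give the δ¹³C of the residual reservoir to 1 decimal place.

Rayleigh residual: δ_res = (δ₀ + 1000)·f^(α−1) − 1000
α = ε/1000 + 1 = 0.99240, so α − 1 = -0.00760
f^(α−1) = 0.363^(-0.00760) = 1.007731
δ_res = (-12.2 + 1000) × 1.007731 − 1000 = 995.437 − 1000 = -4.56 per mil

-4.6 per mil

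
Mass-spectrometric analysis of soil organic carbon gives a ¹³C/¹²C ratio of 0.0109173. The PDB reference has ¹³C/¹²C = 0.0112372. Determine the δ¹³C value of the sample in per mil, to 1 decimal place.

-28.5 per mil

δ¹³C = (R_sample / R_standard − 1) × 1000
R_sample / R_standard = 0.0109173 / 0.0112372 = 0.971532
δ¹³C = (0.971532 − 1) × 1000 = -28.47 per mil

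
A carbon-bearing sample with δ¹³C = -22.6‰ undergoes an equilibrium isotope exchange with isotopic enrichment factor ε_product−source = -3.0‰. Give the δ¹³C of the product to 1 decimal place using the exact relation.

Exactly, δ_product = (δ_source + 1000)·(ε/1000 + 1) − 1000.
δ_product = (-22.6 + 1000) × (-3.0/1000 + 1) − 1000
δ_product = -25.53‰

-25.5‰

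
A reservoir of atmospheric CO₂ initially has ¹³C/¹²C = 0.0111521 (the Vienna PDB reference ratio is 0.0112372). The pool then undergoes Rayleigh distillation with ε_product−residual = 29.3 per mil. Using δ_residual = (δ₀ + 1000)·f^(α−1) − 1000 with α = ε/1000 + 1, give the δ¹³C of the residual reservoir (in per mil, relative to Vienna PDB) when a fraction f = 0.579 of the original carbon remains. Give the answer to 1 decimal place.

δ₀ = (0.0111521/0.0112372 − 1)×1000 = (0.992427 − 1)×1000 = -7.573 per mil
α − 1 = ε/1000 = 0.0293
f^(α−1) = 0.579^(0.0293) = 0.984116
δ_res = (-7.573 + 1000) × 0.984116 − 1000 = 976.664 − 1000 = -23.34 per mil

-23.3 per mil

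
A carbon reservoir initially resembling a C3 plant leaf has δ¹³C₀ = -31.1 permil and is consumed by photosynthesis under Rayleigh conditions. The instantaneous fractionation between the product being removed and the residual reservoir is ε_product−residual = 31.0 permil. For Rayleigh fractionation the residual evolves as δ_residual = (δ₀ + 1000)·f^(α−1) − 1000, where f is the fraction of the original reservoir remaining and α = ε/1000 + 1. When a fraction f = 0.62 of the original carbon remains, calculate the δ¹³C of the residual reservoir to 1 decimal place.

Rayleigh residual: δ_res = (δ₀ + 1000)·f^(α−1) − 1000
α = ε/1000 + 1 = 1.03100, so α − 1 = 0.03100
f^(α−1) = 0.62^(0.03100) = 0.985290
δ_res = (-31.1 + 1000) × 0.985290 − 1000 = 954.648 − 1000 = -45.35 permil

-45.4 permil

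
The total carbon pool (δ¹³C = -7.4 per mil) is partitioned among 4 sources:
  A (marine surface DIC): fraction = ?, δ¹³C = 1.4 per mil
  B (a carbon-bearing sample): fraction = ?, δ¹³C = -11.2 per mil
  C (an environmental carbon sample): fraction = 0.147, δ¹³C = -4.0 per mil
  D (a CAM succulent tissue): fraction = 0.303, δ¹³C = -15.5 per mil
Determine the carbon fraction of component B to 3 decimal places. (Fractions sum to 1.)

Let f_B and f_A be the unknown fractions; fractions sum to 1 so f_B + f_A = 0.550.
Mass balance: Σ fᵢ·δᵢ = δ_bulk ⇒ f_B·(-11.2) + f_A·(1.4) = -7.4 − (-5.284) = -2.116
Substitute f_A = 0.550 − f_B:
f_B·(-11.2 − 1.4) = -2.116 − 0.550×(1.4) = -2.886
f_B = -2.886 / -12.6 = 0.2290

0.229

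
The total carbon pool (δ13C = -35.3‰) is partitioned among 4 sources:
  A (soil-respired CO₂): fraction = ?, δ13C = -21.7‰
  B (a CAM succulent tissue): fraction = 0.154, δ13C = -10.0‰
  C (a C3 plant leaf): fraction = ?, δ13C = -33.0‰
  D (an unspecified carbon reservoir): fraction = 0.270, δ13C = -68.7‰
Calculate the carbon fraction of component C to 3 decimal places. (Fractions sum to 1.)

Let f_C and f_A be the unknown fractions; fractions sum to 1 so f_C + f_A = 0.576.
Mass balance: Σ fᵢ·δᵢ = δ_bulk ⇒ f_C·(-33.0) + f_A·(-21.7) = -35.3 − (-20.089) = -15.211
Substitute f_A = 0.576 − f_C:
f_C·(-33.0 − -21.7) = -15.211 − 0.576×(-21.7) = -2.712
f_C = -2.712 / -11.3 = 0.2400

0.240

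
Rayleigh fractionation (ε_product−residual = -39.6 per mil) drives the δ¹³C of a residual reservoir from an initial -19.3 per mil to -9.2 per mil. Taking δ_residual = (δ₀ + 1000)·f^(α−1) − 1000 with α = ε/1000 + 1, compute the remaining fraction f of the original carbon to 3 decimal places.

α − 1 = ε/1000 = -0.0396
(δ_res + 1000)/(δ₀ + 1000) = (-9.2 + 1000)/(-19.3 + 1000) = 990.8/980.7 = 1.010299
f = 1.010299^(1/-0.0396) = exp(ln(1.010299)/-0.0396) = exp(0.01025/-0.0396)
f = exp(-0.2587) = 0.7720

0.772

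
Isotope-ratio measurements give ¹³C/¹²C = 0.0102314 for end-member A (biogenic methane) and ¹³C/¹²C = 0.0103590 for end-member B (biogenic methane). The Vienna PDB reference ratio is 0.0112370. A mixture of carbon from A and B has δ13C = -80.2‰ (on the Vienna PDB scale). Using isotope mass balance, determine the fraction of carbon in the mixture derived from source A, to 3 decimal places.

δ_A = (0.0102314/0.0112370 − 1)×1000 = (0.910510 − 1)×1000 = -89.490‰
δ_B = (0.0103590/0.0112370 − 1)×1000 = (0.921865 − 1)×1000 = -78.135‰
f_A = (δ_mix − δ_B)/(δ_A − δ_B) = (-80.2 − (-78.135))/(-89.490 − (-78.135))
f_A = -2.065 / -11.355 = 0.1819

0.182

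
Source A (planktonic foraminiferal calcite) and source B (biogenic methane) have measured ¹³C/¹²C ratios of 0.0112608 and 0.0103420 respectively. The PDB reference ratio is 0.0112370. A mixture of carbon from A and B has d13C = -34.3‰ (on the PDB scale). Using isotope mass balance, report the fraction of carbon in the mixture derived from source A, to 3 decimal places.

0.555

δ_A = (0.0112608/0.0112370 − 1)×1000 = (1.002118 − 1)×1000 = 2.118‰
δ_B = (0.0103420/0.0112370 − 1)×1000 = (0.920352 − 1)×1000 = -79.648‰
f_A = (δ_mix − δ_B)/(δ_A − δ_B) = (-34.3 − (-79.648))/(2.118 − (-79.648))
f_A = 45.348 / 81.766 = 0.5546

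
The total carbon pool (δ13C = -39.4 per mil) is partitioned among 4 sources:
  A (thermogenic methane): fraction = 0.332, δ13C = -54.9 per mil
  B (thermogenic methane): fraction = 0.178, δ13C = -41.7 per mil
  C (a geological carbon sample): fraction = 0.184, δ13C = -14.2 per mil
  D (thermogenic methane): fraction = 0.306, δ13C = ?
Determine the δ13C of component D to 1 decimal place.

Isotope mass balance: δ_bulk = Σ fᵢ·δᵢ.
-39.4 = 0.332×(-54.9) + 0.178×(-41.7) + 0.184×(-14.2) + 0.306×δ_D
0.306·δ_D = -39.4 − (-28.262) = -11.138
δ_D = -11.138 / 0.306 = -36.40 per mil

-36.4 per mil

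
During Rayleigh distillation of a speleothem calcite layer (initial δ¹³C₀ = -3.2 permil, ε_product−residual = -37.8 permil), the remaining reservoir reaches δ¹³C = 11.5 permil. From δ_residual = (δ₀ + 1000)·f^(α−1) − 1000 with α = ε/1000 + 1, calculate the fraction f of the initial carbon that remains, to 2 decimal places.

α − 1 = ε/1000 = -0.0378
(δ_res + 1000)/(δ₀ + 1000) = (11.5 + 1000)/(-3.2 + 1000) = 1011.5/996.8 = 1.014747
f = 1.014747^(1/-0.0378) = exp(ln(1.014747)/-0.0378) = exp(0.01464/-0.0378)
f = exp(-0.3873) = 0.6789

0.68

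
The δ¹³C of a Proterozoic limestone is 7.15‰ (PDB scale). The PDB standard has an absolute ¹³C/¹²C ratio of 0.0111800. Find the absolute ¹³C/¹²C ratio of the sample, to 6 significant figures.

R_sample = R_standard × (δ¹³C/1000 + 1)
R_sample = 0.0111800 × (7.15/1000 + 1) = 0.0111800 × 1.007150
R_sample = 0.0112599

0.0112599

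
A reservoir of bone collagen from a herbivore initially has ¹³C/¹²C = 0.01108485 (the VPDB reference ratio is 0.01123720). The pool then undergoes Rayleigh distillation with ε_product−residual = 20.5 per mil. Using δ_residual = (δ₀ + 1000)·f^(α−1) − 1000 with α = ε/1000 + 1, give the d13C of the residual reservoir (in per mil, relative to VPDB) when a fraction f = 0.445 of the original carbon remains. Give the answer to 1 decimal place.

δ₀ = (0.01108485/0.01123720 − 1)×1000 = (0.986442 − 1)×1000 = -13.558 per mil
α − 1 = ε/1000 = 0.0205
f^(α−1) = 0.445^(0.0205) = 0.983539
δ_res = (-13.558 + 1000) × 0.983539 − 1000 = 970.204 − 1000 = -29.80 per mil

-29.8 per mil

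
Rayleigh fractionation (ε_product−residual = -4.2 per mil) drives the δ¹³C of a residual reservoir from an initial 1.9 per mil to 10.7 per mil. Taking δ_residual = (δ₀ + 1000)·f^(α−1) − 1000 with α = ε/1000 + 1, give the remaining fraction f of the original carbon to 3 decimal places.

0.125

α − 1 = ε/1000 = -0.0042
(δ_res + 1000)/(δ₀ + 1000) = (10.7 + 1000)/(1.9 + 1000) = 1010.7/1001.9 = 1.008783
f = 1.008783^(1/-0.0042) = exp(ln(1.008783)/-0.0042) = exp(0.00874/-0.0042)
f = exp(-2.0821) = 0.1247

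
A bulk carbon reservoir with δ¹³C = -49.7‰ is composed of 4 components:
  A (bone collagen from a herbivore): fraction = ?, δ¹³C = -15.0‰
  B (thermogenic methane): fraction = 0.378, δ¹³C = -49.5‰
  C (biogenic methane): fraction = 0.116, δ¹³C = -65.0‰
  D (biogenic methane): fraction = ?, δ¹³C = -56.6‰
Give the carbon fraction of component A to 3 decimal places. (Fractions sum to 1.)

Let f_A and f_D be the unknown fractions; fractions sum to 1 so f_A + f_D = 0.506.
Mass balance: Σ fᵢ·δᵢ = δ_bulk ⇒ f_A·(-15.0) + f_D·(-56.6) = -49.7 − (-26.251) = -23.449
Substitute f_D = 0.506 − f_A:
f_A·(-15.0 − -56.6) = -23.449 − 0.506×(-56.6) = 5.191
f_A = 5.191 / 41.6 = 0.1248

0.125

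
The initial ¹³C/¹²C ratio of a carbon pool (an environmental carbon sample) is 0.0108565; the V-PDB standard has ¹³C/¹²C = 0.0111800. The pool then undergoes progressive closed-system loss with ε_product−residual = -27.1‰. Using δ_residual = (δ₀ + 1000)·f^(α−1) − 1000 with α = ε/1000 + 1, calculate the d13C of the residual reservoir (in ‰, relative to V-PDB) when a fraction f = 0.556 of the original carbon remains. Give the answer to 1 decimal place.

-13.4‰

δ₀ = (0.0108565/0.0111800 − 1)×1000 = (0.971064 − 1)×1000 = -28.936‰
α − 1 = ε/1000 = -0.0271
f^(α−1) = 0.556^(-0.0271) = 1.016035
δ_res = (-28.936 + 1000) × 1.016035 − 1000 = 986.635 − 1000 = -13.37‰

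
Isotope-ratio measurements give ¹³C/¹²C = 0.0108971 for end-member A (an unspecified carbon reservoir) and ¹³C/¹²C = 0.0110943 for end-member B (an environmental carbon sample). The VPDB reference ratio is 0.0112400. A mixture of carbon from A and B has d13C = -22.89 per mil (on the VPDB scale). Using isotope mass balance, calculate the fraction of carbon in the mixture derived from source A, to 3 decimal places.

0.566

δ_A = (0.0108971/0.0112400 − 1)×1000 = (0.969493 − 1)×1000 = -30.507 per mil
δ_B = (0.0110943/0.0112400 − 1)×1000 = (0.987037 − 1)×1000 = -12.963 per mil
f_A = (δ_mix − δ_B)/(δ_A − δ_B) = (-22.89 − (-12.963))/(-30.507 − (-12.963))
f_A = -9.927 / -17.544 = 0.5658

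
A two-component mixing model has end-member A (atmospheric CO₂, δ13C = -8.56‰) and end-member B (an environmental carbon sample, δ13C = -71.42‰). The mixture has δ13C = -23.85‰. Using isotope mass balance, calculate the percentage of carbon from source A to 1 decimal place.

75.7%

δ_mix = f_A·δ_A + (1 − f_A)·δ_B  ⇒  f_A = (δ_mix − δ_B)/(δ_A − δ_B)
f_A = (-23.85 − (-71.42)) / (-8.56 − (-71.42))
f_A = 47.57 / 62.86 = 0.7568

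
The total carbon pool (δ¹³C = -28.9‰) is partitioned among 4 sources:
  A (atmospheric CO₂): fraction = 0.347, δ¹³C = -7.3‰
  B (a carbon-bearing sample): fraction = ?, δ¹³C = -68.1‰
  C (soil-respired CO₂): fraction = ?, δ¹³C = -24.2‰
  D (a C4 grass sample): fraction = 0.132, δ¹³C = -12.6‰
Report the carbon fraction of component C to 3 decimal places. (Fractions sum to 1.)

Let f_C and f_B be the unknown fractions; fractions sum to 1 so f_C + f_B = 0.521.
Mass balance: Σ fᵢ·δᵢ = δ_bulk ⇒ f_C·(-24.2) + f_B·(-68.1) = -28.9 − (-4.196) = -24.704
Substitute f_B = 0.521 − f_C:
f_C·(-24.2 − -68.1) = -24.704 − 0.521×(-68.1) = 10.776
f_C = 10.776 / 43.9 = 0.2455

0.245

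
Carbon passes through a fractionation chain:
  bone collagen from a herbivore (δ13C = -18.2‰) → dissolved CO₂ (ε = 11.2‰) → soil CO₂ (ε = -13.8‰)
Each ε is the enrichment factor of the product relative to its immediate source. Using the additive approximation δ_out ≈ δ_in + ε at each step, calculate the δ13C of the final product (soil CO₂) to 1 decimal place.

-20.8‰

step 1: δ ≈ -18.2 + (11.2) = -7.0‰
step 2: δ ≈ -7.0 + (-13.8) = -20.8‰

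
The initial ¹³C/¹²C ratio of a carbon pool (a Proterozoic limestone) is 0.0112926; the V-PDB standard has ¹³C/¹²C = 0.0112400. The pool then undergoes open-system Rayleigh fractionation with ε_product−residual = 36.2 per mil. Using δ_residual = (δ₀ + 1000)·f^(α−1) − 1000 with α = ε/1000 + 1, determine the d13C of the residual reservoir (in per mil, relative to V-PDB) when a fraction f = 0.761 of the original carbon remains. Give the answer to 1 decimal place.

δ₀ = (0.0112926/0.0112400 − 1)×1000 = (1.004680 − 1)×1000 = 4.680 per mil
α − 1 = ε/1000 = 0.0362
f^(α−1) = 0.761^(0.0362) = 0.990162
δ_res = (4.680 + 1000) × 0.990162 − 1000 = 994.795 − 1000 = -5.20 per mil

-5.2 per mil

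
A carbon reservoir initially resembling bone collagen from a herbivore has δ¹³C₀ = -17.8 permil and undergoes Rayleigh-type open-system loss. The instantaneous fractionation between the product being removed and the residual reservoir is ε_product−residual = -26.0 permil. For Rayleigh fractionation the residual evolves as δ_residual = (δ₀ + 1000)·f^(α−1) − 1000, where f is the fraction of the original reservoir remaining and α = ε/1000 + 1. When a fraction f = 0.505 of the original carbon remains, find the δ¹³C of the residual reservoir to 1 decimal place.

-0.2 permil

Rayleigh residual: δ_res = (δ₀ + 1000)·f^(α−1) − 1000
α = ε/1000 + 1 = 0.97400, so α − 1 = -0.02600
f^(α−1) = 0.505^(-0.02600) = 1.017922
δ_res = (-17.8 + 1000) × 1.017922 − 1000 = 999.803 − 1000 = -0.20 permil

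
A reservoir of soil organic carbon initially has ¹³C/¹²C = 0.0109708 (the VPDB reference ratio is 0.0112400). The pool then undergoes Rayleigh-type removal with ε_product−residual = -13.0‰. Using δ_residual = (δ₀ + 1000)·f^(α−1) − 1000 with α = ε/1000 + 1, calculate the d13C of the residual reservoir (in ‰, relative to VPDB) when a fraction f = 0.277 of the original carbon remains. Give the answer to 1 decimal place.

-7.5‰

δ₀ = (0.0109708/0.0112400 − 1)×1000 = (0.976050 − 1)×1000 = -23.950‰
α − 1 = ε/1000 = -0.0130
f^(α−1) = 0.277^(-0.0130) = 1.016829
δ_res = (-23.950 + 1000) × 1.016829 − 1000 = 992.475 − 1000 = -7.52‰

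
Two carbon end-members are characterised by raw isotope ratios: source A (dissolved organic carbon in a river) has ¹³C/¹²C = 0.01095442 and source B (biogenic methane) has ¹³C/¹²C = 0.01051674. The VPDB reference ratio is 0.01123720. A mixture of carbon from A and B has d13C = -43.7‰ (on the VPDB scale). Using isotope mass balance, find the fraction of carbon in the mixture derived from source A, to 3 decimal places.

δ_A = (0.01095442/0.01123720 − 1)×1000 = (0.974835 − 1)×1000 = -25.165‰
δ_B = (0.01051674/0.01123720 − 1)×1000 = (0.935886 − 1)×1000 = -64.114‰
f_A = (δ_mix − δ_B)/(δ_A − δ_B) = (-43.7 − (-64.114))/(-25.165 − (-64.114))
f_A = 20.414 / 38.949 = 0.5241

0.524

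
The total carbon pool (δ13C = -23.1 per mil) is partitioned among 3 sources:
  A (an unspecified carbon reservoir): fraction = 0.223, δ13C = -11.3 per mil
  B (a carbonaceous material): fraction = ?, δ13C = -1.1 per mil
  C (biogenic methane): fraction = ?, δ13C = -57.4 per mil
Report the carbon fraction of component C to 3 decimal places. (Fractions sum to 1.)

0.350

Let f_C and f_B be the unknown fractions; fractions sum to 1 so f_C + f_B = 0.777.
Mass balance: Σ fᵢ·δᵢ = δ_bulk ⇒ f_C·(-57.4) + f_B·(-1.1) = -23.1 − (-2.520) = -20.580
Substitute f_B = 0.777 − f_C:
f_C·(-57.4 − -1.1) = -20.580 − 0.777×(-1.1) = -19.725
f_C = -19.725 / -56.3 = 0.3504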